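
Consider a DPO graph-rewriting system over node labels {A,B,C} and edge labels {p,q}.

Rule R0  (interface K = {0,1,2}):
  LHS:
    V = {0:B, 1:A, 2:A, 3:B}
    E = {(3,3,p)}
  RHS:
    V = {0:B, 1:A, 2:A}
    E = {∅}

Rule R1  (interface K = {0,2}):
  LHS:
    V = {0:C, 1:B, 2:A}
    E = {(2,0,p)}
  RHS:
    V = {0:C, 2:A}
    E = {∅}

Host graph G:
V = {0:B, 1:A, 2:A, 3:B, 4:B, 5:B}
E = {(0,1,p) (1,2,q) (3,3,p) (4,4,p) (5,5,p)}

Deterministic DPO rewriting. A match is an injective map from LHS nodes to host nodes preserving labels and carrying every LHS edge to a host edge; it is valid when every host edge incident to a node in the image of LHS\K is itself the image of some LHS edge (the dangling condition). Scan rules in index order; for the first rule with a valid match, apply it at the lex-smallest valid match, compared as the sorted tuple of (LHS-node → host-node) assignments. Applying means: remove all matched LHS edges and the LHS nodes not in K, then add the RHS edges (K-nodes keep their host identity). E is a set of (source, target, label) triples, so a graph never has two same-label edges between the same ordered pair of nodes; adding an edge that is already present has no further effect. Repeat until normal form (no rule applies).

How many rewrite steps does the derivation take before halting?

[0] host  ⇒  6 nodes, 5 edges  {0-p->1 1-q->2 3-p->3 4-p->4 5-p->5}
[1] R0 @ {0↦0, 1↦1, 2↦2, 3↦3}  ⇒  5 nodes, 4 edges  {0-p->1 1-q->2 4-p->4 5-p->5}
[2] R0 @ {0↦0, 1↦1, 2↦2, 3↦4}  ⇒  4 nodes, 3 edges  {0-p->1 1-q->2 5-p->5}
[3] R0 @ {0↦0, 1↦1, 2↦2, 3↦5}  ⇒  3 nodes, 2 edges  {0-p->1 1-q->2}
normal form: no rule applies after step 3

Answer: 3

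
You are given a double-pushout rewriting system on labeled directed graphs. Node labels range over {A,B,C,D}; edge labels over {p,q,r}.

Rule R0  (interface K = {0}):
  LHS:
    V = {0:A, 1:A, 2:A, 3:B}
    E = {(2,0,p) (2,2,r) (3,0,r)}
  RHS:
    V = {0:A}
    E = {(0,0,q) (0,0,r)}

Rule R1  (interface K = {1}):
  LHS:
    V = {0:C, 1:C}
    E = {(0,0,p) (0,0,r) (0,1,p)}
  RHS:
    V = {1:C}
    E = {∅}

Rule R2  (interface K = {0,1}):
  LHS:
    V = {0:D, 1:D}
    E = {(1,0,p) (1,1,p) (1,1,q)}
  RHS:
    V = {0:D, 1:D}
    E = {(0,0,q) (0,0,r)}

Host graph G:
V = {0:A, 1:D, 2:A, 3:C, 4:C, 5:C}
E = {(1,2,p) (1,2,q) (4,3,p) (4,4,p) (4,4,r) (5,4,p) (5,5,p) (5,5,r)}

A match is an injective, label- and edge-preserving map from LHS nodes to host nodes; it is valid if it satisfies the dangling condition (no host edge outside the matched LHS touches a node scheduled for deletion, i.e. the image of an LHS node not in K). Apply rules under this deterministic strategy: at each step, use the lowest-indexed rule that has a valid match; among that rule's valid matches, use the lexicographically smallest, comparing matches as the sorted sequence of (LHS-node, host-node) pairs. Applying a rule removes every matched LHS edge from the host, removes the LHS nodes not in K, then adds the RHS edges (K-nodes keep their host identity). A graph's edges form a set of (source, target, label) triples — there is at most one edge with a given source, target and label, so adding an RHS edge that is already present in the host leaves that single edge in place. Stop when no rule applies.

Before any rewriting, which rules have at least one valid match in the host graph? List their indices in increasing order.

Answer: [R1]

Steps:
R0: no valid match — LHS pattern not found
R1: 1 valid match — {0↦5, 1↦4}
R2: no valid match — LHS pattern not found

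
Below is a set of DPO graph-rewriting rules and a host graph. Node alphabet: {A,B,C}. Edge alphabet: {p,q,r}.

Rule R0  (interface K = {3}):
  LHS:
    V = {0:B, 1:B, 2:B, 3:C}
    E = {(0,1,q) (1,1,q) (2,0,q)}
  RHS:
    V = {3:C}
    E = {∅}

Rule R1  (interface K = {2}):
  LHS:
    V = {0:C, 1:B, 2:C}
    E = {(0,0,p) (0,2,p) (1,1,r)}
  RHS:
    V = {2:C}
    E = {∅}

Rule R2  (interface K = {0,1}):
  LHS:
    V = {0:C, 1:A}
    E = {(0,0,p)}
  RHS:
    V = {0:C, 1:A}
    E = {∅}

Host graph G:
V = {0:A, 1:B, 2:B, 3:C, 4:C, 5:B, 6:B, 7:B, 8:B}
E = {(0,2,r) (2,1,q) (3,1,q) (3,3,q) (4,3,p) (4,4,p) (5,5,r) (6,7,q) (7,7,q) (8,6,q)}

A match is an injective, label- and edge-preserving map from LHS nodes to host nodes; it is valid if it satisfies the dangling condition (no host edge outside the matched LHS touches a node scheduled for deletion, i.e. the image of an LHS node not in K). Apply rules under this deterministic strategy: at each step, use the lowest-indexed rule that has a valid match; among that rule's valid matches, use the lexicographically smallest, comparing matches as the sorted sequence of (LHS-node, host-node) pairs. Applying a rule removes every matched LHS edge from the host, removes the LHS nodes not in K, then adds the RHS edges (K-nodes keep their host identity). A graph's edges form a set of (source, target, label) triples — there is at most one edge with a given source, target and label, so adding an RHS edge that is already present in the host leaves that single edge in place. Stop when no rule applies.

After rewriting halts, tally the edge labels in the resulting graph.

Answer: q:3 r:1

Steps:
initial: |V|=9 |E|=10  E = 0-r->2 2-q->1 3-q->1 3-q->3 4-p->3 4-p->4 5-r->5 6-q->7 7-q->7 8-q->6
step 1: apply R0 at {0↦6, 1↦7, 2↦8, 3↦3}  → |V|=6 |E|=7  E = 0-r->2 2-q->1 3-q->1 3-q->3 4-p->3 4-p->4 5-r->5
step 2: apply R1 at {0↦4, 1↦5, 2↦3}  → |V|=4 |E|=4  E = 0-r->2 2-q->1 3-q->1 3-q->3
final graph: no rule applies after step 2
NF edges: [(0, 2, 'r'), (2, 1, 'q'), (3, 1, 'q'), (3, 3, 'q')]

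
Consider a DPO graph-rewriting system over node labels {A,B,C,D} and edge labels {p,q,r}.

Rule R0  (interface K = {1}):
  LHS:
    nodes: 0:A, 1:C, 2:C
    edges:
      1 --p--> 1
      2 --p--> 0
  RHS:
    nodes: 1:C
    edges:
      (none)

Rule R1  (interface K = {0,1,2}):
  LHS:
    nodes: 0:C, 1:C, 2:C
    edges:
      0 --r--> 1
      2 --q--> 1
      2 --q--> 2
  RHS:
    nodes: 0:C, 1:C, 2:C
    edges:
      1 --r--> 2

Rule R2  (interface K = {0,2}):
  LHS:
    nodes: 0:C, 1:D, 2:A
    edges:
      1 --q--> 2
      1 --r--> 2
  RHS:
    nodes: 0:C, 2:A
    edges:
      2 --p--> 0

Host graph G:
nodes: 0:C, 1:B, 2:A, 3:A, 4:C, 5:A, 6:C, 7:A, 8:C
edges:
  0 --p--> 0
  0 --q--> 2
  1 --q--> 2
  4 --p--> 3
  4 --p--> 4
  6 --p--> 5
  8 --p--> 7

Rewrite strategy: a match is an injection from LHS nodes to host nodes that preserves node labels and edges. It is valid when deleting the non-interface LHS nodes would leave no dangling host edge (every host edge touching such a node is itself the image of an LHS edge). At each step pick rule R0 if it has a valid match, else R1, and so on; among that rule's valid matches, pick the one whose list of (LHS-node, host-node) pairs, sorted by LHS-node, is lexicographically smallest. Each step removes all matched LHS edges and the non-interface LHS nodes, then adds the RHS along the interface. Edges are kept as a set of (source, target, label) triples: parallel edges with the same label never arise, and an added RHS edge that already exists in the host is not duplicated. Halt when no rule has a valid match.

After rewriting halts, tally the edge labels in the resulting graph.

start.  V:9 E:7  edges: 0-p->0 0-q->2 1-q->2 4-p->3 4-p->4 6-p->5 8-p->7
1. fire R0 via {0↦5, 1↦0, 2↦6}  →  V:7 E:5  edges: 0-q->2 1-q->2 4-p->3 4-p->4 8-p->7
2. fire R0 via {0↦7, 1↦4, 2↦8}  →  V:5 E:3  edges: 0-q->2 1-q->2 4-p->3
final graph: no rule applies after step 2
NF edges: [(0, 2, 'q'), (1, 2, 'q'), (4, 3, 'p')]

Answer: p:1 q:2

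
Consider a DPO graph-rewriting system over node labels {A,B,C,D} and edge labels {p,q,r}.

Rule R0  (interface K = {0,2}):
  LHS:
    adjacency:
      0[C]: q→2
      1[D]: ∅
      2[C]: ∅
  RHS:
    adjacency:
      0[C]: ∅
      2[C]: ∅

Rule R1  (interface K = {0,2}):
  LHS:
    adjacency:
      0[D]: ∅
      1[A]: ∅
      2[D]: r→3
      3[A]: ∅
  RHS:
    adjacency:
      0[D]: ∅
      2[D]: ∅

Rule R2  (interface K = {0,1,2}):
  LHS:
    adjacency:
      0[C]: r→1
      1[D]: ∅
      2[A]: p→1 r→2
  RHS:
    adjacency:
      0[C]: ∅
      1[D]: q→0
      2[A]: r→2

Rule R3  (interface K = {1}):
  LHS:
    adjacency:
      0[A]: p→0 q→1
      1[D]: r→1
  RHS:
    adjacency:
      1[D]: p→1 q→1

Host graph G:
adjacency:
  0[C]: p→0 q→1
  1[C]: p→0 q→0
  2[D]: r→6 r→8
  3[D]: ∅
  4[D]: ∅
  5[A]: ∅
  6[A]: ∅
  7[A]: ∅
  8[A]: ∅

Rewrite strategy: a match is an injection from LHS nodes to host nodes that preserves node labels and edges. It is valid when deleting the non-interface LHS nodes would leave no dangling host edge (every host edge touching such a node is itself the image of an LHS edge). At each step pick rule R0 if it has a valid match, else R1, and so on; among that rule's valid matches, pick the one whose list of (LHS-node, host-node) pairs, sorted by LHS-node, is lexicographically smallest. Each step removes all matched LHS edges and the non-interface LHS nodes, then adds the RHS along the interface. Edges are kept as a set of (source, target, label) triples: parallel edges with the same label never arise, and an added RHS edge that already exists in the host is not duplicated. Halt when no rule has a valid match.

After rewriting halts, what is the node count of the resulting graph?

Answer: 7

Steps:
initial: |V|=9 |E|=6  E = 0-p->0 0-q->1 1-p->0 1-q->0 2-r->6 2-r->8
step 1: apply R0 at {0↦0, 1↦3, 2↦1}  → |V|=8 |E|=5  E = 0-p->0 1-p->0 1-q->0 2-r->6 2-r->8
step 2: apply R0 at {0↦1, 1↦4, 2↦0}  → |V|=7 |E|=4  E = 0-p->0 1-p->0 2-r->6 2-r->8
halt: no rule applies after step 2
NF nodes: {0:C, 1:C, 2:D, 5:A, 6:A, 7:A, 8:A}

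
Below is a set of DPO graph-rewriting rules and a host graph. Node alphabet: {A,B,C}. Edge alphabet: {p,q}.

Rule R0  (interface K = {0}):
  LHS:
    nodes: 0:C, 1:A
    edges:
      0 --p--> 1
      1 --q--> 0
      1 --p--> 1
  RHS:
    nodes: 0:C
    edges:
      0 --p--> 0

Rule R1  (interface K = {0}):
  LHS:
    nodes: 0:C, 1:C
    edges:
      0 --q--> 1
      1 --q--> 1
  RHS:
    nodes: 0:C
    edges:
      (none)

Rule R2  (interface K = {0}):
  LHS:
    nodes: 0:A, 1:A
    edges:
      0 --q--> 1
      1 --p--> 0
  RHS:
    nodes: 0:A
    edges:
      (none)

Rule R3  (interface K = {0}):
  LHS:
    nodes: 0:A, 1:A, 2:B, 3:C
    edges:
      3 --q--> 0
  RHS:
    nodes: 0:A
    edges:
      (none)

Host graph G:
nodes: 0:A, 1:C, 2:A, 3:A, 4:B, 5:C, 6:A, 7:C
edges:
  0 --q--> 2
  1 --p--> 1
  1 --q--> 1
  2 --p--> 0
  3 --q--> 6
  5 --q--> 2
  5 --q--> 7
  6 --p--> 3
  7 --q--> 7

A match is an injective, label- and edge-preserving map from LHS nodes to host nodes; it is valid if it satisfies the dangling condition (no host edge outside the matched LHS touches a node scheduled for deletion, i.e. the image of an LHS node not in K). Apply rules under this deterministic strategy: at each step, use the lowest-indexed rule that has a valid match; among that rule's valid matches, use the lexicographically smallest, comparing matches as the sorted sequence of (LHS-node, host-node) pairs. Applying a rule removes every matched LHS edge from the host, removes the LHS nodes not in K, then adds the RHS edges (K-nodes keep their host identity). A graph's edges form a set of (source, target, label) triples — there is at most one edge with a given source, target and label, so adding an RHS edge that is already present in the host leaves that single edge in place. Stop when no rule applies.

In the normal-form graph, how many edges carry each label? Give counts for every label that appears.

Answer: p:1 q:1

Steps:
start.  V:8 E:9  edges: 0-q->2 1-p->1 1-q->1 2-p->0 3-q->6 5-q->2 5-q->7 6-p->3 7-q->7
1. fire R1 via {0↦5, 1↦7}  →  V:7 E:7  edges: 0-q->2 1-p->1 1-q->1 2-p->0 3-q->6 5-q->2 6-p->3
2. fire R2 via {0↦3, 1↦6}  →  V:6 E:5  edges: 0-q->2 1-p->1 1-q->1 2-p->0 5-q->2
3. fire R3 via {0↦2, 1↦3, 2↦4, 3↦5}  →  V:3 E:4  edges: 0-q->2 1-p->1 1-q->1 2-p->0
4. fire R2 via {0↦0, 1↦2}  →  V:2 E:2  edges: 1-p->1 1-q->1
normal form: no rule applies after step 4
NF edges: [(1, 1, 'p'), (1, 1, 'q')]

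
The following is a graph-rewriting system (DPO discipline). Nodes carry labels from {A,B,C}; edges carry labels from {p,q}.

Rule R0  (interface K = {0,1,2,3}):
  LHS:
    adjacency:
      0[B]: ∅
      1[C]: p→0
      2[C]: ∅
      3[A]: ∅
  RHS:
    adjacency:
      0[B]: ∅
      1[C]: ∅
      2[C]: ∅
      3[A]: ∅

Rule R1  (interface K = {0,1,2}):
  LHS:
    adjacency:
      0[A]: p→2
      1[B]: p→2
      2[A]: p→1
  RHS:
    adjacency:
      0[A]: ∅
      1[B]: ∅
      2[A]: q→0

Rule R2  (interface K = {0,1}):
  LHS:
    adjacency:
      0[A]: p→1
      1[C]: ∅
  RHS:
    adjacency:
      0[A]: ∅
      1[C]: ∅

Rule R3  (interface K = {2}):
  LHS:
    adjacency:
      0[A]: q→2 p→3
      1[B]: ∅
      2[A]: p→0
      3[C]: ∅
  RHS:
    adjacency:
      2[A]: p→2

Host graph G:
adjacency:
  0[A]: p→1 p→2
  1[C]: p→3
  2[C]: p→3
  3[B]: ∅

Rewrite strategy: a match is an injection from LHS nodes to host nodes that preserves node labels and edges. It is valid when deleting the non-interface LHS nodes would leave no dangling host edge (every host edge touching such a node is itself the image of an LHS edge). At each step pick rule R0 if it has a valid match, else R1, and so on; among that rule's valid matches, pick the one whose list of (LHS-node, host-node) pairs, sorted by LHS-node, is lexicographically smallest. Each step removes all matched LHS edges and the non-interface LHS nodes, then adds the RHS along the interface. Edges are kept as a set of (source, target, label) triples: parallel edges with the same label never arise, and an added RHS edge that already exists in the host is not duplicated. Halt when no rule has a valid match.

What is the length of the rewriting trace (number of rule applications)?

Answer: 4

Steps:
start.  V:4 E:4  edges: 0-p->1 0-p->2 1-p->3 2-p->3
1. fire R0 via {0↦3, 1↦1, 2↦2, 3↦0}  →  V:4 E:3  edges: 0-p->1 0-p->2 2-p->3
2. fire R0 via {0↦3, 1↦2, 2↦1, 3↦0}  →  V:4 E:2  edges: 0-p->1 0-p->2
3. fire R2 via {0↦0, 1↦1}  →  V:4 E:1  edges: 0-p->2
4. fire R2 via {0↦0, 1↦2}  →  V:4 E:0  edges: ∅
halt: no rule applies after step 4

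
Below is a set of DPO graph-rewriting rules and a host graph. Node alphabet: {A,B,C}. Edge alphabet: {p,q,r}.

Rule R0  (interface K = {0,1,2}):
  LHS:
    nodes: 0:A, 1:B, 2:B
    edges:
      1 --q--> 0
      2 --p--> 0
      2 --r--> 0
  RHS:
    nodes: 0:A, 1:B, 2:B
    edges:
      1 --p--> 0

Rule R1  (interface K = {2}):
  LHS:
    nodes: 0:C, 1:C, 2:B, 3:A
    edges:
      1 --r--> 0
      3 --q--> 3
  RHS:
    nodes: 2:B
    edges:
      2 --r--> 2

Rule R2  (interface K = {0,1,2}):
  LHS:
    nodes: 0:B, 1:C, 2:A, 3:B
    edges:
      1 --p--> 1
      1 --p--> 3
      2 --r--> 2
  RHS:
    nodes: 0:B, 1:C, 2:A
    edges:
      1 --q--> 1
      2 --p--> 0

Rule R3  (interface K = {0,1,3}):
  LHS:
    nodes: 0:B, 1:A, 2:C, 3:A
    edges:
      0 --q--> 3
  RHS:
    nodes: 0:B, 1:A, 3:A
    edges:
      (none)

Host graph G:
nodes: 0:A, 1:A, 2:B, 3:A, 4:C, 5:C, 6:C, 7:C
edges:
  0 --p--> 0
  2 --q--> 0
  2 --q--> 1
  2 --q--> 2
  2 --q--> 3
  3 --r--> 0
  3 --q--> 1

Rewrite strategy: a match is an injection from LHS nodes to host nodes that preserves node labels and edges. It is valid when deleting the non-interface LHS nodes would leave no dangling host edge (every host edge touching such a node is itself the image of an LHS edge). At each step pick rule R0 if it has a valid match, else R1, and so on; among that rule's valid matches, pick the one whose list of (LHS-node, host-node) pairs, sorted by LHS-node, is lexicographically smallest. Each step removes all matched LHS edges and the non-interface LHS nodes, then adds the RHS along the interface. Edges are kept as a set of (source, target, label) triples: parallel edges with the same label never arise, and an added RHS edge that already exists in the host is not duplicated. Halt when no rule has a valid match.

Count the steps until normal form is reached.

Answer: 3

Derivation:
initial: |V|=8 |E|=7  E = 0-p->0 2-q->0 2-q->1 2-q->2 2-q->3 3-r->0 3-q->1
step 1: apply R3 at {0↦2, 1↦0, 2↦4, 3↦1}  → |V|=7 |E|=6  E = 0-p->0 2-q->0 2-q->2 2-q->3 3-r->0 3-q->1
step 2: apply R3 at {0↦2, 1↦0, 2↦5, 3↦3}  → |V|=6 |E|=5  E = 0-p->0 2-q->0 2-q->2 3-r->0 3-q->1
step 3: apply R3 at {0↦2, 1↦1, 2↦6, 3↦0}  → |V|=5 |E|=4  E = 0-p->0 2-q->2 3-r->0 3-q->1
normal form: no rule applies after step 3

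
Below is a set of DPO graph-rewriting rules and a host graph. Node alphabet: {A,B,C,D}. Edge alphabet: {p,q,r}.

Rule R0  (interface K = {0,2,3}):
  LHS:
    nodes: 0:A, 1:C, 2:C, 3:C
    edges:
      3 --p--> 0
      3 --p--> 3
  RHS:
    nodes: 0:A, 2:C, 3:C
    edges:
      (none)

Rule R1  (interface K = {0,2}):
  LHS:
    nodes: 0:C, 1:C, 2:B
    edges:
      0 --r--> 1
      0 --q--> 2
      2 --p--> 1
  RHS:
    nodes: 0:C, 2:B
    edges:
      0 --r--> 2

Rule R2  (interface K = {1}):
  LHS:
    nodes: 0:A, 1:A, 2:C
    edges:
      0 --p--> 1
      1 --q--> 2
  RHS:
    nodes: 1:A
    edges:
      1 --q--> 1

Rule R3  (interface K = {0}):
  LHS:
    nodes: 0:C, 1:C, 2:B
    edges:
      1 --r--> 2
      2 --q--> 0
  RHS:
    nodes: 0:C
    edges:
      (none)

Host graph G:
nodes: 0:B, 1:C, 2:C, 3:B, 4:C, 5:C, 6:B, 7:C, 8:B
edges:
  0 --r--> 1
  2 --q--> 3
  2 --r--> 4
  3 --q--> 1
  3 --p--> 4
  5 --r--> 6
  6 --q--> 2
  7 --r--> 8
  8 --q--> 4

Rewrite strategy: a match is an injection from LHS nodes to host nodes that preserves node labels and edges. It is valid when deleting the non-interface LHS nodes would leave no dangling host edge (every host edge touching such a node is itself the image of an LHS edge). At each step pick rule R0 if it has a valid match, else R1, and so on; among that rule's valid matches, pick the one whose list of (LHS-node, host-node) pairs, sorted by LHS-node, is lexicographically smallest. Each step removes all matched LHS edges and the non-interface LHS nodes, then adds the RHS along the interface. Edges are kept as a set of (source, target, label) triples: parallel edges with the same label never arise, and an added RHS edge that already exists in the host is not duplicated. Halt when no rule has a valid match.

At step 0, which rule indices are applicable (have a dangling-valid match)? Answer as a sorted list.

Answer: [R3]

Rewrite trace:
R0: no valid match — LHS pattern not found
R1: no valid match — 1 raw match, all fail dangling condition
R2: no valid match — LHS pattern not found
R3: 2 valid matches — {0↦2, 1↦5, 2↦6}, {0↦4, 1↦7, 2↦8}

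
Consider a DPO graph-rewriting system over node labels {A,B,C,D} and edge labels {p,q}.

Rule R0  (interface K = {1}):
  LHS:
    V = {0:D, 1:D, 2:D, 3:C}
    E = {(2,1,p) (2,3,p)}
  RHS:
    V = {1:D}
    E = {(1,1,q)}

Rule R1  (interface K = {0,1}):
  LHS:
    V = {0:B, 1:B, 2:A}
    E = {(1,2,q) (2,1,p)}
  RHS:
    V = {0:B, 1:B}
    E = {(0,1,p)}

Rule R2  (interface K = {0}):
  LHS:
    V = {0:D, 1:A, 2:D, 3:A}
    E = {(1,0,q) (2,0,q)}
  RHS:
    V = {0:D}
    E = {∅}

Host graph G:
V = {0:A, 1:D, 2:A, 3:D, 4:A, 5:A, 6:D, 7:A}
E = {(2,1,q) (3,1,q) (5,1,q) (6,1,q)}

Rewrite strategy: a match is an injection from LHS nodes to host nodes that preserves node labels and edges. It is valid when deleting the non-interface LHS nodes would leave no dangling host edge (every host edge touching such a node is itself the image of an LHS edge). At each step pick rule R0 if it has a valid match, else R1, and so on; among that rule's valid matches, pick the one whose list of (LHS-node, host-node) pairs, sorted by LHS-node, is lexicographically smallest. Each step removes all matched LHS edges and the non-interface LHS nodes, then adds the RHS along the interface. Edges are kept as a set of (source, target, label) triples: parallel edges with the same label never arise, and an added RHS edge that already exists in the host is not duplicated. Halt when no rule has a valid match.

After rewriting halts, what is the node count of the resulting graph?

Answer: 2

Rewrite trace:
[0] host  ⇒  8 nodes, 4 edges  {2-q->1 3-q->1 5-q->1 6-q->1}
[1] R2 @ {0↦1, 1↦2, 2↦3, 3↦0}  ⇒  5 nodes, 2 edges  {5-q->1 6-q->1}
[2] R2 @ {0↦1, 1↦5, 2↦6, 3↦4}  ⇒  2 nodes, 0 edges  {∅}
halt: no rule applies after step 2
NF nodes: {1:D, 7:A}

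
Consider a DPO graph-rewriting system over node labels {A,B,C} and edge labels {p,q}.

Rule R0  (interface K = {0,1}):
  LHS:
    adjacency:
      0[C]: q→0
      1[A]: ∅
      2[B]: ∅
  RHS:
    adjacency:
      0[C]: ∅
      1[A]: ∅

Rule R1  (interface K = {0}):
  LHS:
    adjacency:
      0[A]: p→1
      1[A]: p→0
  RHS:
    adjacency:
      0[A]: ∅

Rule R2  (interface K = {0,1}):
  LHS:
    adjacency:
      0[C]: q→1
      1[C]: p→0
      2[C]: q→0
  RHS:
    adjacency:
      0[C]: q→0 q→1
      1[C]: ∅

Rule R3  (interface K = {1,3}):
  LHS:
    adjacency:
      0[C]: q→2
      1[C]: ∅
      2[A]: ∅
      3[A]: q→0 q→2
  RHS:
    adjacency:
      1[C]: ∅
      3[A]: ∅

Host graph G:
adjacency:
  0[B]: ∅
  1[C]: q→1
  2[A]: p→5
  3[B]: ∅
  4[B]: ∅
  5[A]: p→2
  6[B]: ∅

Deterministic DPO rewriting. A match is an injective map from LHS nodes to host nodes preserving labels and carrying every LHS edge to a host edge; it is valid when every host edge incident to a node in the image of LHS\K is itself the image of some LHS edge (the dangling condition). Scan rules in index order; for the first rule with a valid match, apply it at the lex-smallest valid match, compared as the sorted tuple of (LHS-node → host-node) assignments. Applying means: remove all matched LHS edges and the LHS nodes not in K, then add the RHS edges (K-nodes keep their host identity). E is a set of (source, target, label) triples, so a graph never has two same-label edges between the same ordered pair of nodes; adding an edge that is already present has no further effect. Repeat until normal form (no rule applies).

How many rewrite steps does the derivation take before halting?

[0] host  ⇒  7 nodes, 3 edges  {1-q->1 2-p->5 5-p->2}
[1] R0 @ {0↦1, 1↦2, 2↦0}  ⇒  6 nodes, 2 edges  {2-p->5 5-p->2}
[2] R1 @ {0↦2, 1↦5}  ⇒  5 nodes, 0 edges  {∅}
normal form: no rule applies after step 2

Answer: 2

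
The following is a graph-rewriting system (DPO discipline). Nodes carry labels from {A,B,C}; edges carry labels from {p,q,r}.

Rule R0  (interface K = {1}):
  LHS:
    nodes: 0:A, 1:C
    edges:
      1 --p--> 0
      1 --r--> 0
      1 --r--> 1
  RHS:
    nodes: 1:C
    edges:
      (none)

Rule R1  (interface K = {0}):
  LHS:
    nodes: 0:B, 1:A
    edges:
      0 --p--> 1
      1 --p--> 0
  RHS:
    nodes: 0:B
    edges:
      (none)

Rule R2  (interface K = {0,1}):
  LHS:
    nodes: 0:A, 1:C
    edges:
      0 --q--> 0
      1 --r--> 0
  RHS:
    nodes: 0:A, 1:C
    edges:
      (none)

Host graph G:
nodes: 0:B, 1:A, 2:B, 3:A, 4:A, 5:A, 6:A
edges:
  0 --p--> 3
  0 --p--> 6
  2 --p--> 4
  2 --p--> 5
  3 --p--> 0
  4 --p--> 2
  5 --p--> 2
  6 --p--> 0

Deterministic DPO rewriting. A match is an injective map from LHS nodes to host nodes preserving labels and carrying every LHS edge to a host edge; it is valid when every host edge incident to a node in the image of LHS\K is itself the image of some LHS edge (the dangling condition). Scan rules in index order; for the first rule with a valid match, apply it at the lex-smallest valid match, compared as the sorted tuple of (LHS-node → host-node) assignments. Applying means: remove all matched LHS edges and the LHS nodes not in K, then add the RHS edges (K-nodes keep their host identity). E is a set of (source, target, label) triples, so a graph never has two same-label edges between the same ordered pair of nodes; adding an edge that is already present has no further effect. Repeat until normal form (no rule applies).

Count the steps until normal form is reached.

Answer: 4

Steps:
start.  V:7 E:8  edges: 0-p->3 0-p->6 2-p->4 2-p->5 3-p->0 4-p->2 5-p->2 6-p->0
1. fire R1 via {0↦0, 1↦3}  →  V:6 E:6  edges: 0-p->6 2-p->4 2-p->5 4-p->2 5-p->2 6-p->0
2. fire R1 via {0↦0, 1↦6}  →  V:5 E:4  edges: 2-p->4 2-p->5 4-p->2 5-p->2
3. fire R1 via {0↦2, 1↦4}  →  V:4 E:2  edges: 2-p->5 5-p->2
4. fire R1 via {0↦2, 1↦5}  →  V:3 E:0  edges: ∅
final graph: no rule applies after step 4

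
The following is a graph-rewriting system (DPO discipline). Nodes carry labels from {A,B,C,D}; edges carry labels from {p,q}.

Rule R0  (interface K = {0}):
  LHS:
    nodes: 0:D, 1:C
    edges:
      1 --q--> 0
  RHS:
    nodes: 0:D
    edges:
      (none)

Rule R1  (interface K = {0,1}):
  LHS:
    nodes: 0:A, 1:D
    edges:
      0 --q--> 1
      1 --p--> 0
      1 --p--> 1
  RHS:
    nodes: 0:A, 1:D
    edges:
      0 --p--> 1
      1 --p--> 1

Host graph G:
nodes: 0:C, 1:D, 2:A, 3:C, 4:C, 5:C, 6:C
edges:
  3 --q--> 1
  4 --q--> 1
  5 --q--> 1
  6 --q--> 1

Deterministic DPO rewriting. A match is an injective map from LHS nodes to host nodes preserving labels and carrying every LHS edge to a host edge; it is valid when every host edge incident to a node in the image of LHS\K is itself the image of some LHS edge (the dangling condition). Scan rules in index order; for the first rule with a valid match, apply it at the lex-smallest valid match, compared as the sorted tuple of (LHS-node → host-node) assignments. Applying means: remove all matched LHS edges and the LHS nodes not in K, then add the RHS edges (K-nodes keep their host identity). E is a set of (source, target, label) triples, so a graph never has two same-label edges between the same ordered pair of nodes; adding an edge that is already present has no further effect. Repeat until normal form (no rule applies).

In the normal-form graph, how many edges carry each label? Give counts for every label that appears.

Answer: (no edges)

Steps:
initial: |V|=7 |E|=4  E = 3-q->1 4-q->1 5-q->1 6-q->1
step 1: apply R0 at {0↦1, 1↦3}  → |V|=6 |E|=3  E = 4-q->1 5-q->1 6-q->1
step 2: apply R0 at {0↦1, 1↦4}  → |V|=5 |E|=2  E = 5-q->1 6-q->1
step 3: apply R0 at {0↦1, 1↦5}  → |V|=4 |E|=1  E = 6-q->1
step 4: apply R0 at {0↦1, 1↦6}  → |V|=3 |E|=0  E = ∅
final graph: no rule applies after step 4
NF edges: []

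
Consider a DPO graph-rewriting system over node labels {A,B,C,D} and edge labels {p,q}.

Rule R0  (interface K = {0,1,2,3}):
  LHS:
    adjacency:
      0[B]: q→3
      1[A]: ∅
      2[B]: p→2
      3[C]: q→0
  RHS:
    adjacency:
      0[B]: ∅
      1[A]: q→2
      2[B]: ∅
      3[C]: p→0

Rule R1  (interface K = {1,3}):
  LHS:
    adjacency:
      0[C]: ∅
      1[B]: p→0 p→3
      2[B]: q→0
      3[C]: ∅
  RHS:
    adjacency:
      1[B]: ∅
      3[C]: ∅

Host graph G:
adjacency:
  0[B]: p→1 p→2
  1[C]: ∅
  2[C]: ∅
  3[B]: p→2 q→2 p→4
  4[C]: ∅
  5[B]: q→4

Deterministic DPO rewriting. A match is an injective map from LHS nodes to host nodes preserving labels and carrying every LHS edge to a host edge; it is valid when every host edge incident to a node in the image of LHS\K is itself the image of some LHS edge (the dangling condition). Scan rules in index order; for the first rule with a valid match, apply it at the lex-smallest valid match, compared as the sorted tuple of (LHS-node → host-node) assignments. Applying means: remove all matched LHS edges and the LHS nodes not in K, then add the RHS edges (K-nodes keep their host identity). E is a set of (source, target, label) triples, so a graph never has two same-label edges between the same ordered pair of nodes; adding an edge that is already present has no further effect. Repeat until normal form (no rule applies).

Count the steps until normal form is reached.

[0] host  ⇒  6 nodes, 6 edges  {0-p->1 0-p->2 3-p->2 3-q->2 3-p->4 5-q->4}
[1] R1 @ {0↦4, 1↦3, 2↦5, 3↦2}  ⇒  4 nodes, 3 edges  {0-p->1 0-p->2 3-q->2}
[2] R1 @ {0↦2, 1↦0, 2↦3, 3↦1}  ⇒  2 nodes, 0 edges  {∅}
halt: no rule applies after step 2

Answer: 2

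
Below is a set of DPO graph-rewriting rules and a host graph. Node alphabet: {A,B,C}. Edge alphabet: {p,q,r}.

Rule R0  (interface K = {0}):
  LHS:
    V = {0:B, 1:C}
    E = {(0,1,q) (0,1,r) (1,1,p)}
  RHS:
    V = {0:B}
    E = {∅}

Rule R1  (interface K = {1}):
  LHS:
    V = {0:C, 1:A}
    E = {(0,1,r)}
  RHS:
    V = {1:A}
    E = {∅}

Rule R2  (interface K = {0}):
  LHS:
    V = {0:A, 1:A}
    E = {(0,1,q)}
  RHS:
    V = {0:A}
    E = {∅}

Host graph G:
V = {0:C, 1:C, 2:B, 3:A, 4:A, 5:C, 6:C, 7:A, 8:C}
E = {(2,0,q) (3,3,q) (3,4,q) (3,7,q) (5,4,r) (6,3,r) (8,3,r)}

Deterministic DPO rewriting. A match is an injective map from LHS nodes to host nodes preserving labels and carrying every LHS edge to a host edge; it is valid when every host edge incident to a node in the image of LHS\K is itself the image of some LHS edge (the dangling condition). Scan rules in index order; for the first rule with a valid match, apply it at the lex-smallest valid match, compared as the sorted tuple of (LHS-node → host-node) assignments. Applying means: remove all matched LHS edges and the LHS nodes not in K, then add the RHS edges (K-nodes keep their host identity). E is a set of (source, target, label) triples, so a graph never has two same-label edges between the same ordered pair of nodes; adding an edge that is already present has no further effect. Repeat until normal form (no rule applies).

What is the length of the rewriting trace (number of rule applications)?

Answer: 5

Steps:
initial: |V|=9 |E|=7  E = 2-q->0 3-q->3 3-q->4 3-q->7 5-r->4 6-r->3 8-r->3
step 1: apply R1 at {0↦5, 1↦4}  → |V|=8 |E|=6  E = 2-q->0 3-q->3 3-q->4 3-q->7 6-r->3 8-r->3
step 2: apply R1 at {0↦6, 1↦3}  → |V|=7 |E|=5  E = 2-q->0 3-q->3 3-q->4 3-q->7 8-r->3
step 3: apply R1 at {0↦8, 1↦3}  → |V|=6 |E|=4  E = 2-q->0 3-q->3 3-q->4 3-q->7
step 4: apply R2 at {0↦3, 1↦4}  → |V|=5 |E|=3  E = 2-q->0 3-q->3 3-q->7
step 5: apply R2 at {0↦3, 1↦7}  → |V|=4 |E|=2  E = 2-q->0 3-q->3
normal form: no rule applies after step 5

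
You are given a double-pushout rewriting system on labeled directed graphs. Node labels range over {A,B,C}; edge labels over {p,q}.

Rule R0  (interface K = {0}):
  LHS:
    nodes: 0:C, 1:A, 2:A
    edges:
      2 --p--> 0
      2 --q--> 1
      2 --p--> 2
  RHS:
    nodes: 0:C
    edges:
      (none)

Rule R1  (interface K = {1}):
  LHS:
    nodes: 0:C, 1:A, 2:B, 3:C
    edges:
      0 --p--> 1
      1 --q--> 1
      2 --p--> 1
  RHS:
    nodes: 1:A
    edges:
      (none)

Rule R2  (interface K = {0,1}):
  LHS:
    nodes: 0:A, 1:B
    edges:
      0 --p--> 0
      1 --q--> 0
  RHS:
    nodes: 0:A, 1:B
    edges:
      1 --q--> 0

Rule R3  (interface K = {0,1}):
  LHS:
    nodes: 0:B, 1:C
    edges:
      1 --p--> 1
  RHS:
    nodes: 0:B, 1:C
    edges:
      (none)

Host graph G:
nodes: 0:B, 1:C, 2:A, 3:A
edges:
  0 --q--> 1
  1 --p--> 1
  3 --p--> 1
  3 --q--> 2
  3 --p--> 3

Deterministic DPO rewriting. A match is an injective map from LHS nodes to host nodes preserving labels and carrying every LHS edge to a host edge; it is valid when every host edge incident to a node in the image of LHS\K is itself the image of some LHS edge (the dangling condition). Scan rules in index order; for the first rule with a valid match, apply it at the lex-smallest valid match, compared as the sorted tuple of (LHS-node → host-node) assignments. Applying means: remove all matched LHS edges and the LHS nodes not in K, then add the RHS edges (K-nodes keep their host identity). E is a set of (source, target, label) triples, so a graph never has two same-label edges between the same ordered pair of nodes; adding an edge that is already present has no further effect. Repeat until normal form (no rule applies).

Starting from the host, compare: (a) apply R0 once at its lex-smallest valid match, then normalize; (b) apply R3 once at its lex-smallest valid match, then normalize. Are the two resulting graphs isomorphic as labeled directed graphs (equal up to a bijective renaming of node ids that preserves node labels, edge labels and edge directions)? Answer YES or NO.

Answer: YES

Steps:
branch R0-first: apply at {0↦1, 1↦2, 2↦3} → |E|=2, then 1 more step(s) → NF |V|=2 |E|=1 V={0:B, 1:C} E=0-q->1
branch R3-first: apply at {0↦0, 1↦1} → |E|=4, then 1 more step(s) → NF |V|=2 |E|=1 V={0:B, 1:C} E=0-q->1
graphs isomorphic (equal up to label-preserving node renaming)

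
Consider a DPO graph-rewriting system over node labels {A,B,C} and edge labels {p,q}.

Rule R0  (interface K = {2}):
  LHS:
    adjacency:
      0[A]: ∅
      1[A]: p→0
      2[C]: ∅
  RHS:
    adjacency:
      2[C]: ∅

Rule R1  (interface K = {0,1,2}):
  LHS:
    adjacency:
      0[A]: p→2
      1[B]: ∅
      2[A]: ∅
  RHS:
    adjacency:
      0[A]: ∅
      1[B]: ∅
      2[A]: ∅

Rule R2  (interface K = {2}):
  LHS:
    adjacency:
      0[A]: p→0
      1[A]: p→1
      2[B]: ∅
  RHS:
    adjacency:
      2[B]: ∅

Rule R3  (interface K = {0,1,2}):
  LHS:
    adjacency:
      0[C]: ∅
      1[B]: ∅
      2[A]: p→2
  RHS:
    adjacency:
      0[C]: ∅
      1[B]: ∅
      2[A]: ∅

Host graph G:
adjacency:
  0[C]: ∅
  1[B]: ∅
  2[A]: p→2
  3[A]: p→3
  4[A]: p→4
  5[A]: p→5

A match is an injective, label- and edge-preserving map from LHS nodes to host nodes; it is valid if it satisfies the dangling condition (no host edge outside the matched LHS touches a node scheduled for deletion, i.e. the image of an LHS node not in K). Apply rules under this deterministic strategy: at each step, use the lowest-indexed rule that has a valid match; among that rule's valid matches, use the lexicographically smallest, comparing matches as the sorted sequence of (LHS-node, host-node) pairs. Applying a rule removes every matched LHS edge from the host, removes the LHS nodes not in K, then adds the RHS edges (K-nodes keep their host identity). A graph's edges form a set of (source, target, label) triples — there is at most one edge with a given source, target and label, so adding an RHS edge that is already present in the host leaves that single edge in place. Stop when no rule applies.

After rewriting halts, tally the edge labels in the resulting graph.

initial: |V|=6 |E|=4  E = 2-p->2 3-p->3 4-p->4 5-p->5
step 1: apply R2 at {0↦2, 1↦3, 2↦1}  → |V|=4 |E|=2  E = 4-p->4 5-p->5
step 2: apply R2 at {0↦4, 1↦5, 2↦1}  → |V|=2 |E|=0  E = ∅
normal form: no rule applies after step 2
NF edges: []

Answer: (no edges)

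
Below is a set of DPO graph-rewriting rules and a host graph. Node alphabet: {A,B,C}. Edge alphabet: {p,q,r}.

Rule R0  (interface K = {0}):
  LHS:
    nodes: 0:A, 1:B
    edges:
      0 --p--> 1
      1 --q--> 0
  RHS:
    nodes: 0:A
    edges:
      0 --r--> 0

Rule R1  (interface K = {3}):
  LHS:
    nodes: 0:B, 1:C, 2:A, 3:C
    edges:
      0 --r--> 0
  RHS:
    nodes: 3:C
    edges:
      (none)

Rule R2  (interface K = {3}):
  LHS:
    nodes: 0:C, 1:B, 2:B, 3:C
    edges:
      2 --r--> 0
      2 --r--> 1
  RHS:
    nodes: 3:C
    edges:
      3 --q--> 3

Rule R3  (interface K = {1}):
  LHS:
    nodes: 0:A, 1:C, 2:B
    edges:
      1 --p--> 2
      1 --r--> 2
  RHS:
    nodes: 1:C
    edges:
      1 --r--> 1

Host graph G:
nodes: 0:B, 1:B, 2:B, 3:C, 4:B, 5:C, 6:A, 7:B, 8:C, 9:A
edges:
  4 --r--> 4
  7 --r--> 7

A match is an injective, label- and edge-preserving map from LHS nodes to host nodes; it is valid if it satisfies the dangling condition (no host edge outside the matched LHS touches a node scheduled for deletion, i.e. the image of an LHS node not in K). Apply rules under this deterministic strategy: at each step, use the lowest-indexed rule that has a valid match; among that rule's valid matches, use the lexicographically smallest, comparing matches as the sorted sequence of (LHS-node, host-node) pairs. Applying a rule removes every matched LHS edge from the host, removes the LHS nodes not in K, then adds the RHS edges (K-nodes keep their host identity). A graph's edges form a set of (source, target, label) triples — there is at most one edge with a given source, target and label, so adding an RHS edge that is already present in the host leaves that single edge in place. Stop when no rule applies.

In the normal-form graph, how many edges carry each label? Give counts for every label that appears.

[0] host  ⇒  10 nodes, 2 edges  {4-r->4 7-r->7}
[1] R1 @ {0↦4, 1↦3, 2↦6, 3↦5}  ⇒  7 nodes, 1 edges  {7-r->7}
[2] R1 @ {0↦7, 1↦5, 2↦9, 3↦8}  ⇒  4 nodes, 0 edges  {∅}
halt: no rule applies after step 2
NF edges: []

Answer: (no edges)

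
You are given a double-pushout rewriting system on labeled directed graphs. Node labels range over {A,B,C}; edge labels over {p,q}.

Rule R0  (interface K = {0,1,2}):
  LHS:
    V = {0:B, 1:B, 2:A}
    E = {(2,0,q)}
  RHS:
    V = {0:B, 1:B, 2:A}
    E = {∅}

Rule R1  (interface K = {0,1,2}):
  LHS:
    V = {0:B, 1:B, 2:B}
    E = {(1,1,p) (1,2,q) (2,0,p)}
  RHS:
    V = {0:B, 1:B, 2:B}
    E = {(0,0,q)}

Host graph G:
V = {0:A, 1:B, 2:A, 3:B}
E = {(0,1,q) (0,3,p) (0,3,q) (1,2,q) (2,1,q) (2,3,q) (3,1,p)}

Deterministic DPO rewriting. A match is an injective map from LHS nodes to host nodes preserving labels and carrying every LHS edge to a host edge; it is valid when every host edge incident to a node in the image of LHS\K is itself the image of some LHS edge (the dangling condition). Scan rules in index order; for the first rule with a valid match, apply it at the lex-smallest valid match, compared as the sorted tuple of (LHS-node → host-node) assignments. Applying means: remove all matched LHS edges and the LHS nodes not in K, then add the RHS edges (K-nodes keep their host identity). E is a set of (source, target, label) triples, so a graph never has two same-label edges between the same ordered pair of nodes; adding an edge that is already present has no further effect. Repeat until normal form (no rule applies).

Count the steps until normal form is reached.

[0] host  ⇒  4 nodes, 7 edges  {0-q->1 0-p->3 0-q->3 1-q->2 2-q->1 2-q->3 3-p->1}
[1] R0 @ {0↦1, 1↦3, 2↦0}  ⇒  4 nodes, 6 edges  {0-p->3 0-q->3 1-q->2 2-q->1 2-q->3 3-p->1}
[2] R0 @ {0↦1, 1↦3, 2↦2}  ⇒  4 nodes, 5 edges  {0-p->3 0-q->3 1-q->2 2-q->3 3-p->1}
[3] R0 @ {0↦3, 1↦1, 2↦0}  ⇒  4 nodes, 4 edges  {0-p->3 1-q->2 2-q->3 3-p->1}
[4] R0 @ {0↦3, 1↦1, 2↦2}  ⇒  4 nodes, 3 edges  {0-p->3 1-q->2 3-p->1}
halt: no rule applies after step 4

Answer: 4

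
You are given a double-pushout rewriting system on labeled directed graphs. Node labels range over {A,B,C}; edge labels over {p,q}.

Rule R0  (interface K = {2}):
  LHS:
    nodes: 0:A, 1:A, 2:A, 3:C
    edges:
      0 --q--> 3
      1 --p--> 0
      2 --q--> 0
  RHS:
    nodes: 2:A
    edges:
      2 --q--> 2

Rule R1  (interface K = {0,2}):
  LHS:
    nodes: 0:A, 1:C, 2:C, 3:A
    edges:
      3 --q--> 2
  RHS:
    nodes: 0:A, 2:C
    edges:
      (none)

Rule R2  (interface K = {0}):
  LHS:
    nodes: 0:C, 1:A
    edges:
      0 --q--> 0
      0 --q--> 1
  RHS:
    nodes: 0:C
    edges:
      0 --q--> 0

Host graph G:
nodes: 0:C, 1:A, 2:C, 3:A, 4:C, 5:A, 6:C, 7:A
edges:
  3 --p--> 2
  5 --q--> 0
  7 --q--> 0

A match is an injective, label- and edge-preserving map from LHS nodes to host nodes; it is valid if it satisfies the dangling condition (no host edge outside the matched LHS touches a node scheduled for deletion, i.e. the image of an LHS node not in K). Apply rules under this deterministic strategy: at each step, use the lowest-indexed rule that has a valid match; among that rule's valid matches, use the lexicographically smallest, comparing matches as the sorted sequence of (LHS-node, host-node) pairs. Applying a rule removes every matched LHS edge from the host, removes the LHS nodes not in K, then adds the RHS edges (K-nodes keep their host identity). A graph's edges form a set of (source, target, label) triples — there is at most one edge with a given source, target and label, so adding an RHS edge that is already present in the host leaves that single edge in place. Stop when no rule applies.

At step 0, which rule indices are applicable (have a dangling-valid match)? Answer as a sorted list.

Answer: [R1]

Steps:
R0: no valid match — LHS pattern not found
R1: 12 valid matches — {0↦1, 1↦4, 2↦0, 3↦5}, {0↦1, 1↦4, 2↦0, 3↦7}, {0↦1, 1↦6, 2↦0, 3↦5} (+9 more)
R2: no valid match — LHS pattern not found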